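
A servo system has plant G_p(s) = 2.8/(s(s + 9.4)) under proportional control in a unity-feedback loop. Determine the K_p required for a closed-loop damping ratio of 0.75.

Closed-loop characteristic equation: s² + 9.4s + K_p·2.8 = 0.
So ω_n = √(2.8K_p) and 2ζω_n = 9.4, giving ζ = 9.4/(2√(2.8K_p)).
Setting ζ = 0.75: √(2.8K_p) = 9.4/(2·0.75) = 6.267, so K_p = 39.27/2.8 = 14.

K_p = 14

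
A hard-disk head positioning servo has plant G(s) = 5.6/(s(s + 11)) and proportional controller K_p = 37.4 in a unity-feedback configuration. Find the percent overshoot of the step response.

27.5%

The closed-loop denominator s² + 11s + 209.4 gives ω_n = √209.4 = 14.47 and ζ = 11/(2ω_n) = 0.38.
%OS = 100·exp(−πζ/√(1−ζ²)) = 100·exp(−π·0.38/√0.8556) = 27.5%.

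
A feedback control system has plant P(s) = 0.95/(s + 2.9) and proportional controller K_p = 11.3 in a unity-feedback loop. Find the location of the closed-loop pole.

s = -13.63

Closed-loop transfer function: T(s) = K_p·P(s)/(1 + K_p·P(s)) = 10.73/(s + 2.9 + 10.73) = 10.73/(s + 13.63).
The closed-loop pole is at s = −13.63.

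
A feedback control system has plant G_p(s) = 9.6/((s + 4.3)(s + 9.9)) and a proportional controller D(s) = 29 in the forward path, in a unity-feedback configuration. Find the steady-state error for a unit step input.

The loop is type 0. Static position error constant K_pos = D(0)·G_p(0) = 29·0.2255 = 6.54.
Steady-state error to a unit step: e_ss = 1/(1+K_pos) = 1/7.54 = 0.133.

0.133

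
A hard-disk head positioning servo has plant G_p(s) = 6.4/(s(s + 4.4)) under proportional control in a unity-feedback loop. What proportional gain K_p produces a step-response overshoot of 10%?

K_p = 2.16

From %OS = 100·exp(−πζ/√(1−ζ²)) = 10%, ζ = −ln(0.1)/√(π²+ln²(0.1)) = 0.5912.
Characteristic equation s² + 4.4s + 6.4K_p = 0 gives ζ = 4.4/(2√(6.4K_p)).
Setting ζ = 0.5912: √(6.4K_p) = 4.4/(2·0.5912) = 3.722, so K_p = 13.85/6.4 = 2.16.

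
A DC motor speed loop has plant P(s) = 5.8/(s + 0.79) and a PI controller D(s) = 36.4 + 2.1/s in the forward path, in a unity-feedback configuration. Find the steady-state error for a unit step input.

0

The open loop D(s)P(s) has a pole at the origin (type 1), so the static position error constant is infinite and e_ss = 1/(1+∞) = 0.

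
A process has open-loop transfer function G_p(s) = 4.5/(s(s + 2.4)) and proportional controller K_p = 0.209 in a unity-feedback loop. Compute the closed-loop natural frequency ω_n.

With unity feedback the closed-loop characteristic equation is s² + 2.4s + 0.209·4.5 = s² + 2.4s + 0.9405 = 0.
So ω_n² = 0.9405 ⇒ ω_n = 0.9698 rad/s, and ζ = 2.4/(2ω_n) = 1.24.

ω_n = 0.97 rad/s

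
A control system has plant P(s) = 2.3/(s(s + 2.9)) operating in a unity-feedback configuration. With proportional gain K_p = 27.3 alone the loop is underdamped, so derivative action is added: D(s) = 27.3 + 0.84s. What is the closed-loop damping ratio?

ζ = 0.305

Forward path: (27.3 + 0.84s)·2.3/(s(s+2.9)). The closed-loop characteristic equation is s² + (2.9 + 2.3·0.84)s + 2.3·27.3 = 0.
That is s² + 4.832s + 62.79 = 0, so ω_n = 7.924 rad/s and ζ = 4.832/(2·7.924) = 0.3049.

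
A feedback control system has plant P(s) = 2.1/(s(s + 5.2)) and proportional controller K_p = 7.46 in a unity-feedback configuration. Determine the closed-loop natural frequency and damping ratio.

ω_n = 3.96 rad/s, ζ = 0.657

1 + K_p·P(s) = 0 gives s² + 5.2s + 15.67 = 0.
So ω_n² = 15.67 ⇒ ω_n = 3.958 rad/s, and ζ = 5.2/(2ω_n) = 0.657.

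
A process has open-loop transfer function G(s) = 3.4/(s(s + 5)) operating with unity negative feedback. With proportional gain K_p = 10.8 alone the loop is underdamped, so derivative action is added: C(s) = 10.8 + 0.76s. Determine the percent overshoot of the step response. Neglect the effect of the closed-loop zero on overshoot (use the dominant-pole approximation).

8.04%

Forward path: (10.8 + 0.76s)·3.4/(s(s+5)). The closed-loop characteristic equation is s² + (5 + 3.4·0.76)s + 3.4·10.8 = 0.
That is s² + 7.584s + 36.72 = 0, so ω_n = 6.06 rad/s and ζ = 7.584/(2·6.06) = 0.6258.
%OS = 100·exp(−πζ/√(1−ζ²)) = 8.04%.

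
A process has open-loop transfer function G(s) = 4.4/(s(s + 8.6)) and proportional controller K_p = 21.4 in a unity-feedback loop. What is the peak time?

T_p = 0.361 s

The closed-loop denominator s² + 8.6s + 94.16 gives ω_n = √94.16 = 9.704 and ζ = 8.6/(2ω_n) = 0.4431.
Damped frequency ω_d = ω_n√(1−ζ²) = 8.699 rad/s, so peak time T_p = π/ω_d = 0.361 s.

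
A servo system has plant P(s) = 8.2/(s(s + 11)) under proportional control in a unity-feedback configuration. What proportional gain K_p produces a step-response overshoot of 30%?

From %OS = 100·exp(−πζ/√(1−ζ²)) = 30%, ζ = −ln(0.3)/√(π²+ln²(0.3)) = 0.3579.
Characteristic equation s² + 11s + 8.2K_p = 0 gives ζ = 11/(2√(8.2K_p)).
Setting ζ = 0.3579: √(8.2K_p) = 11/(2·0.3579) = 15.37, so K_p = 236.2/8.2 = 28.8.

K_p = 28.8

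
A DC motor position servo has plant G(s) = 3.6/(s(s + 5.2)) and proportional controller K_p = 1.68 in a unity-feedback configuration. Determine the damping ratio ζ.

ζ = 1.06

The closed-loop denominator is s(s+5.2) + 1.68·3.6 = s² + 5.2s + 6.048.
So ω_n² = 6.048 ⇒ ω_n = 2.459 rad/s, and ζ = 5.2/(2ω_n) = 1.06.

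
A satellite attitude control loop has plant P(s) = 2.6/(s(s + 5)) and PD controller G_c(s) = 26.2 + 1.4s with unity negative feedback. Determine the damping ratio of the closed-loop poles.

ζ = 0.523

Forward path: (26.2 + 1.4s)·2.6/(s(s+5)). The closed-loop characteristic equation is s² + (5 + 2.6·1.4)s + 2.6·26.2 = 0.
That is s² + 8.64s + 68.12 = 0, so ω_n = 8.253 rad/s and ζ = 8.64/(2·8.253) = 0.5234.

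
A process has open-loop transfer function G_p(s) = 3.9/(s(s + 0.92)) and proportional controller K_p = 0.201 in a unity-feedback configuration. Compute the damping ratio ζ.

1 + K_p·G_p(s) = 0 gives s² + 0.92s + 0.7839 = 0.
So ω_n² = 0.7839 ⇒ ω_n = 0.8854 rad/s, and ζ = 0.92/(2ω_n) = 0.52.

ζ = 0.52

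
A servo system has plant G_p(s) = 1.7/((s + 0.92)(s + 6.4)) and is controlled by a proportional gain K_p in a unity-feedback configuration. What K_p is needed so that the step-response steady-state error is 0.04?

K_p = 83.1

Steady-state error for a unit step on this type-0 loop is 1/(1 + K_p·G_p(0)).
G_p(0) = 0.2887. Require 1/(1 + K_p·0.2887) = 0.04, so 1 + 0.2887·K_p = 25.
K_p = (25 − 1)/0.2887 = 83.1.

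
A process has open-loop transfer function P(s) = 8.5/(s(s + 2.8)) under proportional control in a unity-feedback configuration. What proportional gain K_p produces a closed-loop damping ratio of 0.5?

Closed-loop characteristic equation: s² + 2.8s + K_p·8.5 = 0.
So ω_n = √(8.5K_p) and 2ζω_n = 2.8, giving ζ = 2.8/(2√(8.5K_p)).
Setting ζ = 0.5: √(8.5K_p) = 2.8/(2·0.5) = 2.8, so K_p = 7.84/8.5 = 0.922.

K_p = 0.922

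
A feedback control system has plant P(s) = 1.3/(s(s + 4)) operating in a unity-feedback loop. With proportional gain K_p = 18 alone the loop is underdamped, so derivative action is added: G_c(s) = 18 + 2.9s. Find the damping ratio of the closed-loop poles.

Forward path: (18 + 2.9s)·1.3/(s(s+4)). The closed-loop characteristic equation is s² + (4 + 1.3·2.9)s + 1.3·18 = 0.
That is s² + 7.77s + 23.4 = 0, so ω_n = 4.837 rad/s and ζ = 7.77/(2·4.837) = 0.8031.

ζ = 0.803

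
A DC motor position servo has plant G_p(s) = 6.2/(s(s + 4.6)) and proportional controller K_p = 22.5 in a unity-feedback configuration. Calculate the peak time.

T_p = 0.271 s

From 1 + K_pG_p(s) = 0: s² + 4.6s + 139.5 = 0 ⇒ ω_n = 11.81, ζ = 0.1947.
Damped frequency ω_d = ω_n√(1−ζ²) = 11.58 rad/s, so peak time T_p = π/ω_d = 0.271 s.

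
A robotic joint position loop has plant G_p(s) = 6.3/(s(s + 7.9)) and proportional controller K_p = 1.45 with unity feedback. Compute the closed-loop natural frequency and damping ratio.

ω_n = 3.02 rad/s, ζ = 1.31

1 + K_p·G_p(s) = 0 gives s² + 7.9s + 9.135 = 0.
Matching s² + 2ζω_n s + ω_n²: ω_n = √9.135 = 3.022 rad/s and 2ζω_n = 7.9, so ζ = 7.9/(2·3.022) = 1.31.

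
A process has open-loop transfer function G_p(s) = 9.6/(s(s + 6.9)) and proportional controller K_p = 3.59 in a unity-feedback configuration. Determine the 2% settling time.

The closed-loop denominator s² + 6.9s + 34.46 gives ω_n = √34.46 = 5.871 and ζ = 6.9/(2ω_n) = 0.5877.
2% settling time T_s ≈ 4/(ζω_n) = 4/3.45 = 1.16 s.

T_s ≈ 1.16 s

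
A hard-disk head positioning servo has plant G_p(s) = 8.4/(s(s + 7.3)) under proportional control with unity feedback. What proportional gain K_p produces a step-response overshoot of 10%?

From %OS = 100·exp(−πζ/√(1−ζ²)) = 10%, ζ = −ln(0.1)/√(π²+ln²(0.1)) = 0.5912.
Characteristic equation s² + 7.3s + 8.4K_p = 0 gives ζ = 7.3/(2√(8.4K_p)).
Setting ζ = 0.5912: √(8.4K_p) = 7.3/(2·0.5912) = 6.174, so K_p = 38.12/8.4 = 4.54.

K_p = 4.54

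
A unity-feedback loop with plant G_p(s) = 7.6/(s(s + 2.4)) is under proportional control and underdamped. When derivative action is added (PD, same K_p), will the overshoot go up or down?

With PD the characteristic equation becomes s² + (a + K·K_d)s + K·K_p = 0; the damping term grows, ζ rises, overshoot falls.

decrease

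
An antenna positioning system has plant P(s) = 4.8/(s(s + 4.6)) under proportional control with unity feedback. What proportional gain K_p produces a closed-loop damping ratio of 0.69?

K_p = 2.31

Closed-loop characteristic equation: s² + 4.6s + K_p·4.8 = 0.
So ω_n = √(4.8K_p) and 2ζω_n = 4.6, giving ζ = 4.6/(2√(4.8K_p)).
Setting ζ = 0.69: √(4.8K_p) = 4.6/(2·0.69) = 3.333, so K_p = 11.11/4.8 = 2.31.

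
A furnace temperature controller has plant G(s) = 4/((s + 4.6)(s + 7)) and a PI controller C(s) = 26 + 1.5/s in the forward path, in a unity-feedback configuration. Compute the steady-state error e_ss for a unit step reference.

The open loop C(s)G(s) has a pole at the origin (type 1), so the static position error constant is infinite and e_ss = 1/(1+∞) = 0.

0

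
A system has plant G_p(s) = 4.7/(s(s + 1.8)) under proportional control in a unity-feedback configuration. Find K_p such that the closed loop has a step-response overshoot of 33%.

K_p = 1.56

From %OS = 100·exp(−πζ/√(1−ζ²)) = 33%, ζ = −ln(0.33)/√(π²+ln²(0.33)) = 0.3328.
Characteristic equation s² + 1.8s + 4.7K_p = 0 gives ζ = 1.8/(2√(4.7K_p)).
Setting ζ = 0.3328: √(4.7K_p) = 1.8/(2·0.3328) = 2.704, so K_p = 7.314/4.7 = 1.56.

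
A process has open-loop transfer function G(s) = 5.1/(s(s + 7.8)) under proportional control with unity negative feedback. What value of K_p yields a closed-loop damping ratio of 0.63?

Closed-loop characteristic equation: s² + 7.8s + K_p·5.1 = 0.
So ω_n = √(5.1K_p) and 2ζω_n = 7.8, giving ζ = 7.8/(2√(5.1K_p)).
Setting ζ = 0.63: √(5.1K_p) = 7.8/(2·0.63) = 6.19, so K_p = 38.32/5.1 = 7.51.

K_p = 7.51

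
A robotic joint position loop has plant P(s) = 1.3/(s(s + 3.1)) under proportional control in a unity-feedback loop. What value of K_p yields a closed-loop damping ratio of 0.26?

Closed-loop characteristic equation: s² + 3.1s + K_p·1.3 = 0.
So ω_n = √(1.3K_p) and 2ζω_n = 3.1, giving ζ = 3.1/(2√(1.3K_p)).
Setting ζ = 0.26: √(1.3K_p) = 3.1/(2·0.26) = 5.962, so K_p = 35.54/1.3 = 27.3.

K_p = 27.3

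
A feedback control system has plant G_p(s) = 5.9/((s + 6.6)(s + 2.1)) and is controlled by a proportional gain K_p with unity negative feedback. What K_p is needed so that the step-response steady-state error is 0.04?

K_p = 56.4

Steady-state error for a unit step on this type-0 loop is 1/(1 + K_p·G_p(0)).
G_p(0) = 0.4257. Require 1/(1 + K_p·0.4257) = 0.04, so 1 + 0.4257·K_p = 25.
K_p = (25 − 1)/0.4257 = 56.4.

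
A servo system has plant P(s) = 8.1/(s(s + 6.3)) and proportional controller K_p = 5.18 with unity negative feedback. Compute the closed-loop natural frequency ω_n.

With unity feedback the closed-loop characteristic equation is s² + 6.3s + 5.18·8.1 = s² + 6.3s + 41.96 = 0.
Matching s² + 2ζω_n s + ω_n²: ω_n = √41.96 = 6.477 rad/s and 2ζω_n = 6.3, so ζ = 6.3/(2·6.477) = 0.486.

ω_n = 6.48 rad/s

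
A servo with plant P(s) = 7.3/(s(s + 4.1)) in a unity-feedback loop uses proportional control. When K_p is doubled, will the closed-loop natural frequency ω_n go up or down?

ω_n = √(7.3·K_p), which grows with K_p.

increase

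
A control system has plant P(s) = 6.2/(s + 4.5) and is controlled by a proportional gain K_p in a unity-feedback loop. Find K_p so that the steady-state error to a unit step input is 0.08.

Steady-state error for a unit step on this type-0 loop is 1/(1 + K_p·P(0)).
P(0) = 1.378. Require 1/(1 + K_p·1.378) = 0.08, so 1 + 1.378·K_p = 12.5.
K_p = (12.5 − 1)/1.378 = 8.35.

K_p = 8.35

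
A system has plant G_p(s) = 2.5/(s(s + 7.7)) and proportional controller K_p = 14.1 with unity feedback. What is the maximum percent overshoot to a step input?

6.88%

Closed-loop characteristic equation: s² + 7.7s + 35.25 = 0, so ω_n = 5.937 rad/s and ζ = 7.7/(2·5.937) = 0.6485.
%OS = 100·exp(−πζ/√(1−ζ²)) = 100·exp(−π·0.6485/√0.5795) = 6.88%.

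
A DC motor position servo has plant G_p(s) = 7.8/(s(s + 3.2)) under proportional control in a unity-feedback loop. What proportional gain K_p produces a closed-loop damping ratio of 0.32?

K_p = 3.21

Closed-loop characteristic equation: s² + 3.2s + K_p·7.8 = 0.
So ω_n = √(7.8K_p) and 2ζω_n = 3.2, giving ζ = 3.2/(2√(7.8K_p)).
Setting ζ = 0.32: √(7.8K_p) = 3.2/(2·0.32) = 5, so K_p = 25/7.8 = 3.21.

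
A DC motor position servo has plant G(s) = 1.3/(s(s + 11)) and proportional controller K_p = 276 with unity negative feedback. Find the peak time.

Closed-loop characteristic equation: s² + 11s + 358.8 = 0, so ω_n = 18.94 rad/s and ζ = 11/(2·18.94) = 0.2904.
Damped frequency ω_d = ω_n√(1−ζ²) = 18.13 rad/s, so peak time T_p = π/ω_d = 0.173 s.

T_p = 0.173 s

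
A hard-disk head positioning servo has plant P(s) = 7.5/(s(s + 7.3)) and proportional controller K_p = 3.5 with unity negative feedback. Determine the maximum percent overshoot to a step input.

4.12%

The closed-loop denominator s² + 7.3s + 26.25 gives ω_n = √26.25 = 5.123 and ζ = 7.3/(2ω_n) = 0.7124.
%OS = 100·exp(−πζ/√(1−ζ²)) = 100·exp(−π·0.7124/√0.4925) = 4.12%.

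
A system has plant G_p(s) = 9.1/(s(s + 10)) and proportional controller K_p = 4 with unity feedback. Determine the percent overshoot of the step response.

0.954%

The closed-loop denominator s² + 10s + 36.4 gives ω_n = √36.4 = 6.033 and ζ = 10/(2ω_n) = 0.8287.
%OS = 100·exp(−πζ/√(1−ζ²)) = 100·exp(−π·0.8287/√0.3132) = 0.954%.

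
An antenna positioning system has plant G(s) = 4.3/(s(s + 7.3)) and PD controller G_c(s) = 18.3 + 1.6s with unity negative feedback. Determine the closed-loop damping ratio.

ζ = 0.799

Forward path: (18.3 + 1.6s)·4.3/(s(s+7.3)). The closed-loop characteristic equation is s² + (7.3 + 4.3·1.6)s + 4.3·18.3 = 0.
That is s² + 14.18s + 78.69 = 0, so ω_n = 8.871 rad/s and ζ = 14.18/(2·8.871) = 0.7993.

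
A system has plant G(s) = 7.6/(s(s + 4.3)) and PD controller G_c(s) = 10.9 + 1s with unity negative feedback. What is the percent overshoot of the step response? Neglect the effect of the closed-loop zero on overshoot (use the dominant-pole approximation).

6.63%

Forward path: (10.9 + 1s)·7.6/(s(s+4.3)). The closed-loop characteristic equation is s² + (4.3 + 7.6·1)s + 7.6·10.9 = 0.
That is s² + 11.9s + 82.84 = 0, so ω_n = 9.102 rad/s and ζ = 11.9/(2·9.102) = 0.6537.
%OS = 100·exp(−πζ/√(1−ζ²)) = 6.63%.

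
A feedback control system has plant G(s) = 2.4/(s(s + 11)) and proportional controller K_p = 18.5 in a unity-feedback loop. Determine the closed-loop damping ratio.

ζ = 0.825

With unity feedback the closed-loop characteristic equation is s² + 11s + 18.5·2.4 = s² + 11s + 44.4 = 0.
So ω_n² = 44.4 ⇒ ω_n = 6.663 rad/s, and ζ = 11/(2ω_n) = 0.825.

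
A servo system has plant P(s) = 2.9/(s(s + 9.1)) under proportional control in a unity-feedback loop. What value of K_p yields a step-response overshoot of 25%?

From %OS = 100·exp(−πζ/√(1−ζ²)) = 25%, ζ = −ln(0.25)/√(π²+ln²(0.25)) = 0.4037.
Characteristic equation s² + 9.1s + 2.9K_p = 0 gives ζ = 9.1/(2√(2.9K_p)).
Setting ζ = 0.4037: √(2.9K_p) = 9.1/(2·0.4037) = 11.27, so K_p = 127/2.9 = 43.8.

K_p = 43.8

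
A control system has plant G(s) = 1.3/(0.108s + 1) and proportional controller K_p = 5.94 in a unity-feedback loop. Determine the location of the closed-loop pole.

Closed loop: T(s) = K_p·G/(1+K_p·G) = 7.722/(0.108s + 1 + 7.722), with pole at s = −(1 + 7.722)/0.108 = −80.76.

s = -80.76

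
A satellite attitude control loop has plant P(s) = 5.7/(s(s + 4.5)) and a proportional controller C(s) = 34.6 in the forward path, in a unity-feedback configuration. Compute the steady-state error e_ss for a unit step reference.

0

The open loop C(s)P(s) has a pole at the origin (type 1), so the static position error constant is infinite and e_ss = 1/(1+∞) = 0.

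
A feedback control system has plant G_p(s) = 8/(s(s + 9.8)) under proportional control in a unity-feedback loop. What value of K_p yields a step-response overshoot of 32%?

K_p = 25.8

From %OS = 100·exp(−πζ/√(1−ζ²)) = 32%, ζ = −ln(0.32)/√(π²+ln²(0.32)) = 0.341.
Characteristic equation s² + 9.8s + 8K_p = 0 gives ζ = 9.8/(2√(8K_p)).
Setting ζ = 0.341: √(8K_p) = 9.8/(2·0.341) = 14.37, so K_p = 206.5/8 = 25.8.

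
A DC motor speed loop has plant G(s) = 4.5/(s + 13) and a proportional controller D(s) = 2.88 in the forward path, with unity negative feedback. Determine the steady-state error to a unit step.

0.501

The loop is type 0. Static position error constant K_pos = D(0)·G(0) = 2.88·0.3462 = 0.9969.
Steady-state error to a unit step: e_ss = 1/(1+K_pos) = 1/1.997 = 0.501.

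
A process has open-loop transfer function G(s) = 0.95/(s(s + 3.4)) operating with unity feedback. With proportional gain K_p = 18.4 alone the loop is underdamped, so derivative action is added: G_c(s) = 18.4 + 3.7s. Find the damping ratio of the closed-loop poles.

ζ = 0.827

Forward path: (18.4 + 3.7s)·0.95/(s(s+3.4)). The closed-loop characteristic equation is s² + (3.4 + 0.95·3.7)s + 0.95·18.4 = 0.
That is s² + 6.915s + 17.48 = 0, so ω_n = 4.181 rad/s and ζ = 6.915/(2·4.181) = 0.827.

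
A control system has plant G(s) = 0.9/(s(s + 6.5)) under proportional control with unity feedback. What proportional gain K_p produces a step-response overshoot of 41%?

K_p = 157

From %OS = 100·exp(−πζ/√(1−ζ²)) = 41%, ζ = −ln(0.41)/√(π²+ln²(0.41)) = 0.273.
Characteristic equation s² + 6.5s + 0.9K_p = 0 gives ζ = 6.5/(2√(0.9K_p)).
Setting ζ = 0.273: √(0.9K_p) = 6.5/(2·0.273) = 11.9, so K_p = 141.7/0.9 = 157.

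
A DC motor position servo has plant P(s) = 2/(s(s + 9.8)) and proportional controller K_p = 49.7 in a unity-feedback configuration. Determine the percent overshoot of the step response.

17%

From 1 + K_pP(s) = 0: s² + 9.8s + 99.4 = 0 ⇒ ω_n = 9.97, ζ = 0.4915.
%OS = 100·exp(−πζ/√(1−ζ²)) = 100·exp(−π·0.4915/√0.7585) = 17%.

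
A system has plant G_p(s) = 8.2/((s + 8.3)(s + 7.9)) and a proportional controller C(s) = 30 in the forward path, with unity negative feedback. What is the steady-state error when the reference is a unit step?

The loop is type 0. Static position error constant K_pos = C(0)·G_p(0) = 30·0.1251 = 3.752.
Steady-state error to a unit step: e_ss = 1/(1+K_pos) = 1/4.752 = 0.21.

0.21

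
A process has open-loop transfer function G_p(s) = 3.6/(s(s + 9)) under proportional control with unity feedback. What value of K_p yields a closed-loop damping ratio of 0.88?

K_p = 7.26

Closed-loop characteristic equation: s² + 9s + K_p·3.6 = 0.
So ω_n = √(3.6K_p) and 2ζω_n = 9, giving ζ = 9/(2√(3.6K_p)).
Setting ζ = 0.88: √(3.6K_p) = 9/(2·0.88) = 5.114, so K_p = 26.15/3.6 = 7.26.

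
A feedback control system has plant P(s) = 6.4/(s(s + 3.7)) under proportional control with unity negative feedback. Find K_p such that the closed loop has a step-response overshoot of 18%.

K_p = 2.33

From %OS = 100·exp(−πζ/√(1−ζ²)) = 18%, ζ = −ln(0.18)/√(π²+ln²(0.18)) = 0.4791.
Characteristic equation s² + 3.7s + 6.4K_p = 0 gives ζ = 3.7/(2√(6.4K_p)).
Setting ζ = 0.4791: √(6.4K_p) = 3.7/(2·0.4791) = 3.861, so K_p = 14.91/6.4 = 2.33.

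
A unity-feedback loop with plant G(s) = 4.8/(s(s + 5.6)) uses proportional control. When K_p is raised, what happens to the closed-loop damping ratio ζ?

ζ = 5.6/(2√(4.8K_p)); increasing K_p raises the denominator, so ζ falls.

decrease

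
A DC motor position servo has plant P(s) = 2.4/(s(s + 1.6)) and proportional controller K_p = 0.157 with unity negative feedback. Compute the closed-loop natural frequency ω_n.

With unity feedback the closed-loop characteristic equation is s² + 1.6s + 0.157·2.4 = s² + 1.6s + 0.3768 = 0.
Matching s² + 2ζω_n s + ω_n²: ω_n = √0.3768 = 0.6138 rad/s and 2ζω_n = 1.6, so ζ = 1.6/(2·0.6138) = 1.3.

ω_n = 0.614 rad/s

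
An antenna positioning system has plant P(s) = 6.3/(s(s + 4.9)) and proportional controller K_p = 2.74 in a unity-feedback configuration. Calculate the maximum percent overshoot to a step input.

Closed-loop characteristic equation: s² + 4.9s + 17.26 = 0, so ω_n = 4.155 rad/s and ζ = 4.9/(2·4.155) = 0.5897.
%OS = 100·exp(−πζ/√(1−ζ²)) = 100·exp(−π·0.5897/√0.6523) = 10.1%.

10.1%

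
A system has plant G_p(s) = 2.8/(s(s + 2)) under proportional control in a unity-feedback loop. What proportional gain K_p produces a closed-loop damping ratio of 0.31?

K_p = 3.72

Closed-loop characteristic equation: s² + 2s + K_p·2.8 = 0.
So ω_n = √(2.8K_p) and 2ζω_n = 2, giving ζ = 2/(2√(2.8K_p)).
Setting ζ = 0.31: √(2.8K_p) = 2/(2·0.31) = 3.226, so K_p = 10.41/2.8 = 3.72.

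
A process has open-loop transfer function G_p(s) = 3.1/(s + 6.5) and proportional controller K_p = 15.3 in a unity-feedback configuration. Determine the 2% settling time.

Closed-loop transfer function: T(s) = K_p·G_p(s)/(1 + K_p·G_p(s)) = 47.43/(s + 6.5 + 47.43) = 47.43/(s + 53.93).
Time constant τ = 1/53.93 = 0.01854 s, so the 2% settling time is about 4τ = 0.0742 s.

T_s ≈ 0.0742 s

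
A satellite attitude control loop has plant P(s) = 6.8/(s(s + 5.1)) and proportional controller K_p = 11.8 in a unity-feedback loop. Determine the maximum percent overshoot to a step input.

39.3%

The closed-loop denominator s² + 5.1s + 80.24 gives ω_n = √80.24 = 8.958 and ζ = 5.1/(2ω_n) = 0.2847.
%OS = 100·exp(−πζ/√(1−ζ²)) = 100·exp(−π·0.2847/√0.919) = 39.3%.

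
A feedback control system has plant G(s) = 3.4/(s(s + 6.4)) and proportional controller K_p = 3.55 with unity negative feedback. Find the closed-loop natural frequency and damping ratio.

ω_n = 3.47 rad/s, ζ = 0.921

1 + K_p·G(s) = 0 gives s² + 6.4s + 12.07 = 0.
Matching s² + 2ζω_n s + ω_n²: ω_n = √12.07 = 3.474 rad/s and 2ζω_n = 6.4, so ζ = 6.4/(2·3.474) = 0.921.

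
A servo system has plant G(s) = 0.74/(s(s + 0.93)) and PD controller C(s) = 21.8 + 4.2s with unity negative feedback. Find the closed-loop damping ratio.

Forward path: (21.8 + 4.2s)·0.74/(s(s+0.93)). The closed-loop characteristic equation is s² + (0.93 + 0.74·4.2)s + 0.74·21.8 = 0.
That is s² + 4.038s + 16.13 = 0, so ω_n = 4.016 rad/s and ζ = 4.038/(2·4.016) = 0.5027.

ζ = 0.503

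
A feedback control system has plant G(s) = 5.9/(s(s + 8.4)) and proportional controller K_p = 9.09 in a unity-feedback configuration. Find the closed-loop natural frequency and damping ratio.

ω_n = 7.32 rad/s, ζ = 0.574

With unity feedback the closed-loop characteristic equation is s² + 8.4s + 9.09·5.9 = s² + 8.4s + 53.63 = 0.
Matching s² + 2ζω_n s + ω_n²: ω_n = √53.63 = 7.323 rad/s and 2ζω_n = 8.4, so ζ = 8.4/(2·7.323) = 0.574.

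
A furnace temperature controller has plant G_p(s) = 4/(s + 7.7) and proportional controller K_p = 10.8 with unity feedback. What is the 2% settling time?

Closed-loop transfer function: T(s) = K_p·G_p(s)/(1 + K_p·G_p(s)) = 43.2/(s + 7.7 + 43.2) = 43.2/(s + 50.9).
Time constant τ = 1/50.9 = 0.01965 s, so the 2% settling time is about 4τ = 0.0786 s.

T_s ≈ 0.0786 s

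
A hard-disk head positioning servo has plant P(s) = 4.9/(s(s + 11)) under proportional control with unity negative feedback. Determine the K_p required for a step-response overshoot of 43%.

K_p = 91.7

From %OS = 100·exp(−πζ/√(1−ζ²)) = 43%, ζ = −ln(0.43)/√(π²+ln²(0.43)) = 0.2594.
Characteristic equation s² + 11s + 4.9K_p = 0 gives ζ = 11/(2√(4.9K_p)).
Setting ζ = 0.2594: √(4.9K_p) = 11/(2·0.2594) = 21.2, so K_p = 449.4/4.9 = 91.7.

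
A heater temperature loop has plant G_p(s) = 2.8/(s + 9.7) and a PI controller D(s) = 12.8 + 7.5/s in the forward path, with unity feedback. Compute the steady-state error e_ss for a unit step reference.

0

The open loop D(s)G_p(s) has a pole at the origin (type 1), so the static position error constant is infinite and e_ss = 1/(1+∞) = 0.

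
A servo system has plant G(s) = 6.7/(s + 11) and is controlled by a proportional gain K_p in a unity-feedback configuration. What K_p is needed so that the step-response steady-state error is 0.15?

K_p = 9.3

For a type-0 loop with proportional control, e_ss = 1/(1 + K_p·G(0)).
G(0) = 0.6091. Require 1/(1 + K_p·0.6091) = 0.15, so 1 + 0.6091·K_p = 6.667.
K_p = (6.667 − 1)/0.6091 = 9.3.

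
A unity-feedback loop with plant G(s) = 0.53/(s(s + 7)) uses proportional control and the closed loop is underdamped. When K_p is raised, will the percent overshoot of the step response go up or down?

ζ = 7/(2√(0.53K_p)) decreases as K_p grows; lower damping means more overshoot.

increase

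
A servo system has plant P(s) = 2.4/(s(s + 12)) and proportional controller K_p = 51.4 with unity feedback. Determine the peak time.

T_p = 0.336 s

Closed-loop characteristic equation: s² + 12s + 123.4 = 0, so ω_n = 11.11 rad/s and ζ = 12/(2·11.11) = 0.5402.
Damped frequency ω_d = ω_n√(1−ζ²) = 9.347 rad/s, so peak time T_p = π/ω_d = 0.336 s.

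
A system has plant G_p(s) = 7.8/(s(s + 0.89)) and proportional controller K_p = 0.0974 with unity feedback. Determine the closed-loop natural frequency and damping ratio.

The closed-loop denominator is s(s+0.89) + 0.0974·7.8 = s² + 0.89s + 0.7597.
So ω_n² = 0.7597 ⇒ ω_n = 0.8716 rad/s, and ζ = 0.89/(2ω_n) = 0.511.

ω_n = 0.872 rad/s, ζ = 0.511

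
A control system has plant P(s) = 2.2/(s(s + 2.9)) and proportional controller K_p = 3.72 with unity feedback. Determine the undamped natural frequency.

ω_n = 2.86 rad/s

With unity feedback the closed-loop characteristic equation is s² + 2.9s + 3.72·2.2 = s² + 2.9s + 8.184 = 0.
So ω_n² = 8.184 ⇒ ω_n = 2.861 rad/s, and ζ = 2.9/(2ω_n) = 0.507.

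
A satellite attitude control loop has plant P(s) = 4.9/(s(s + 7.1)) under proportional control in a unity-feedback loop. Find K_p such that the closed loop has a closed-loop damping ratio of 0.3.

K_p = 28.6

Closed-loop characteristic equation: s² + 7.1s + K_p·4.9 = 0.
So ω_n = √(4.9K_p) and 2ζω_n = 7.1, giving ζ = 7.1/(2√(4.9K_p)).
Setting ζ = 0.3: √(4.9K_p) = 7.1/(2·0.3) = 11.83, so K_p = 140/4.9 = 28.6.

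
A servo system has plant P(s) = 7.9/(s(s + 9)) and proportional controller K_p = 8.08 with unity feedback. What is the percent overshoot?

11.7%

The closed-loop denominator s² + 9s + 63.83 gives ω_n = √63.83 = 7.989 and ζ = 9/(2ω_n) = 0.5632.
%OS = 100·exp(−πζ/√(1−ζ²)) = 100·exp(−π·0.5632/√0.6828) = 11.7%.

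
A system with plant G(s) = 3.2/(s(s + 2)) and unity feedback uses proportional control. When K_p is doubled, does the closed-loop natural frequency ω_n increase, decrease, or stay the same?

ω_n = √(3.2·K_p), which grows with K_p.

increase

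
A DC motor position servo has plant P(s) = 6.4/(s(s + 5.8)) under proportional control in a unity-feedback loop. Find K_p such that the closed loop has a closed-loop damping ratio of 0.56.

Closed-loop characteristic equation: s² + 5.8s + K_p·6.4 = 0.
So ω_n = √(6.4K_p) and 2ζω_n = 5.8, giving ζ = 5.8/(2√(6.4K_p)).
Setting ζ = 0.56: √(6.4K_p) = 5.8/(2·0.56) = 5.179, so K_p = 26.82/6.4 = 4.19.

K_p = 4.19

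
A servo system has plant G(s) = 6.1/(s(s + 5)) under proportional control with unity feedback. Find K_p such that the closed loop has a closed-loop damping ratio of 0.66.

K_p = 2.35

Closed-loop characteristic equation: s² + 5s + K_p·6.1 = 0.
So ω_n = √(6.1K_p) and 2ζω_n = 5, giving ζ = 5/(2√(6.1K_p)).
Setting ζ = 0.66: √(6.1K_p) = 5/(2·0.66) = 3.788, so K_p = 14.35/6.1 = 2.35.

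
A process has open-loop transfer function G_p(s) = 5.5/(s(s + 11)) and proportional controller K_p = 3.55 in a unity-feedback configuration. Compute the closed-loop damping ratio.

ζ = 1.24

The closed-loop denominator is s(s+11) + 3.55·5.5 = s² + 11s + 19.52.
Matching s² + 2ζω_n s + ω_n²: ω_n = √19.52 = 4.419 rad/s and 2ζω_n = 11, so ζ = 11/(2·4.419) = 1.24.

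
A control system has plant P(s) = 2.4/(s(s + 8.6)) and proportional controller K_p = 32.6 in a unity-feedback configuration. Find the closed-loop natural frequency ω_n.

ω_n = 8.85 rad/s

The closed-loop denominator is s(s+8.6) + 32.6·2.4 = s² + 8.6s + 78.24.
Matching s² + 2ζω_n s + ω_n²: ω_n = √78.24 = 8.845 rad/s and 2ζω_n = 8.6, so ζ = 8.6/(2·8.845) = 0.486.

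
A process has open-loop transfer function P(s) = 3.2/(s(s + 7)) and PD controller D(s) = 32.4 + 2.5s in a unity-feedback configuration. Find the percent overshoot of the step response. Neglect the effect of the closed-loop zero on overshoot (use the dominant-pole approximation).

Forward path: (32.4 + 2.5s)·3.2/(s(s+7)). The closed-loop characteristic equation is s² + (7 + 3.2·2.5)s + 3.2·32.4 = 0.
That is s² + 15s + 103.7 = 0, so ω_n = 10.18 rad/s and ζ = 15/(2·10.18) = 0.7366.
%OS = 100·exp(−πζ/√(1−ζ²)) = 3.27%.

3.27%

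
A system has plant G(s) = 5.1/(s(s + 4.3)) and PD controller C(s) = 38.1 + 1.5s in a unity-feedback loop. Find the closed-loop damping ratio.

ζ = 0.429

Forward path: (38.1 + 1.5s)·5.1/(s(s+4.3)). The closed-loop characteristic equation is s² + (4.3 + 5.1·1.5)s + 5.1·38.1 = 0.
That is s² + 11.95s + 194.3 = 0, so ω_n = 13.94 rad/s and ζ = 11.95/(2·13.94) = 0.4286.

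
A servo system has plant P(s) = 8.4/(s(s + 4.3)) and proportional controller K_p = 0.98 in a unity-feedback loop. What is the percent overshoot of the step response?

2.86%

From 1 + K_pP(s) = 0: s² + 4.3s + 8.232 = 0 ⇒ ω_n = 2.869, ζ = 0.7494.
%OS = 100·exp(−πζ/√(1−ζ²)) = 100·exp(−π·0.7494/√0.4385) = 2.86%.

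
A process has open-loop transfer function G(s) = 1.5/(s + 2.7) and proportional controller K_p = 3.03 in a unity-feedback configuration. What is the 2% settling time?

T_s ≈ 0.552 s

Closed-loop transfer function: T(s) = K_p·G(s)/(1 + K_p·G(s)) = 4.545/(s + 2.7 + 4.545) = 4.545/(s + 7.245).
Time constant τ = 1/7.245 = 0.138 s, so the 2% settling time is about 4τ = 0.552 s.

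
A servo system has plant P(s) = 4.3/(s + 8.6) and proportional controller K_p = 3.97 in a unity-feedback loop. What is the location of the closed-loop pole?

s = -25.67

Closed-loop transfer function: T(s) = K_p·P(s)/(1 + K_p·P(s)) = 17.07/(s + 8.6 + 17.07) = 17.07/(s + 25.67).
The closed-loop pole is at s = −25.67.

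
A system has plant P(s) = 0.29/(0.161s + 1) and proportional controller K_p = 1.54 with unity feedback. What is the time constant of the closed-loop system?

Closed loop: T(s) = K_p·P/(1+K_p·P) = 0.4466/(0.161s + 1 + 0.4466), with pole at s = −(1 + 0.4466)/0.161 = −8.985.
Closed-loop time constant τ = 1/8.985 = 0.111 s.

τ = 0.111 s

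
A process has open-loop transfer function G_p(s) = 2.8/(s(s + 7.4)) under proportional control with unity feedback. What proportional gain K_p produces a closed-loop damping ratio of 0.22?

K_p = 101

Closed-loop characteristic equation: s² + 7.4s + K_p·2.8 = 0.
So ω_n = √(2.8K_p) and 2ζω_n = 7.4, giving ζ = 7.4/(2√(2.8K_p)).
Setting ζ = 0.22: √(2.8K_p) = 7.4/(2·0.22) = 16.82, so K_p = 282.9/2.8 = 101.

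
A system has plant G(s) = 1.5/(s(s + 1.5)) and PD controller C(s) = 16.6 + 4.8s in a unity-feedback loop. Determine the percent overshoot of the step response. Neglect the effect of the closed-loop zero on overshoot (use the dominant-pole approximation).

0.374%

Forward path: (16.6 + 4.8s)·1.5/(s(s+1.5)). The closed-loop characteristic equation is s² + (1.5 + 1.5·4.8)s + 1.5·16.6 = 0.
That is s² + 8.7s + 24.9 = 0, so ω_n = 4.99 rad/s and ζ = 8.7/(2·4.99) = 0.8717.
%OS = 100·exp(−πζ/√(1−ζ²)) = 0.374%.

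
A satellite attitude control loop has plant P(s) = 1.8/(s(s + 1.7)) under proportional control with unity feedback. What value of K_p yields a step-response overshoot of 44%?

K_p = 6.28

From %OS = 100·exp(−πζ/√(1−ζ²)) = 44%, ζ = −ln(0.44)/√(π²+ln²(0.44)) = 0.2528.
Characteristic equation s² + 1.7s + 1.8K_p = 0 gives ζ = 1.7/(2√(1.8K_p)).
Setting ζ = 0.2528: √(1.8K_p) = 1.7/(2·0.2528) = 3.362, so K_p = 11.3/1.8 = 6.28.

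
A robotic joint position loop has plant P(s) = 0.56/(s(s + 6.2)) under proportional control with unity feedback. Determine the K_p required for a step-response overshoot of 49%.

K_p = 350

From %OS = 100·exp(−πζ/√(1−ζ²)) = 49%, ζ = −ln(0.49)/√(π²+ln²(0.49)) = 0.2214.
Characteristic equation s² + 6.2s + 0.56K_p = 0 gives ζ = 6.2/(2√(0.56K_p)).
Setting ζ = 0.2214: √(0.56K_p) = 6.2/(2·0.2214) = 14, so K_p = 196/0.56 = 350.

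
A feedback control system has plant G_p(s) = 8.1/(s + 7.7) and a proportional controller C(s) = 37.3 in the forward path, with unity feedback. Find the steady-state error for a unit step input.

0.0249

The loop is type 0. Static position error constant K_pos = C(0)·G_p(0) = 37.3·1.052 = 39.24.
Steady-state error to a unit step: e_ss = 1/(1+K_pos) = 1/40.24 = 0.0249.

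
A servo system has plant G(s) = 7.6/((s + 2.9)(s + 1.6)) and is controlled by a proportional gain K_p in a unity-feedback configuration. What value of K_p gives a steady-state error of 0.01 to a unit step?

K_p = 60.4

The loop is type 0, so e_ss(step) = 1/(1 + K_pos) with K_pos = K_p·G(0).
G(0) = 1.638. Require 1/(1 + K_p·1.638) = 0.01, so 1 + 1.638·K_p = 100.
K_p = (100 − 1)/1.638 = 60.4.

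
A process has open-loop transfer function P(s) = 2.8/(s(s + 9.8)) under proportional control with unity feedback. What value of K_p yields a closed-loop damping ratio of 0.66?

Closed-loop characteristic equation: s² + 9.8s + K_p·2.8 = 0.
So ω_n = √(2.8K_p) and 2ζω_n = 9.8, giving ζ = 9.8/(2√(2.8K_p)).
Setting ζ = 0.66: √(2.8K_p) = 9.8/(2·0.66) = 7.424, so K_p = 55.12/2.8 = 19.7.

K_p = 19.7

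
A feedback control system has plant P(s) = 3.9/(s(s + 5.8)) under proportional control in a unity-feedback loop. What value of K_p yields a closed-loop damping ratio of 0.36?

Closed-loop characteristic equation: s² + 5.8s + K_p·3.9 = 0.
So ω_n = √(3.9K_p) and 2ζω_n = 5.8, giving ζ = 5.8/(2√(3.9K_p)).
Setting ζ = 0.36: √(3.9K_p) = 5.8/(2·0.36) = 8.056, so K_p = 64.89/3.9 = 16.6.

K_p = 16.6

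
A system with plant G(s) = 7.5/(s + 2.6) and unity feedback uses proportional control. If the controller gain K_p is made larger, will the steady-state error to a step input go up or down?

decrease

e_ss = 1/(1 + K_p·G(0)); a larger K_p raises the denominator, so e_ss decreases.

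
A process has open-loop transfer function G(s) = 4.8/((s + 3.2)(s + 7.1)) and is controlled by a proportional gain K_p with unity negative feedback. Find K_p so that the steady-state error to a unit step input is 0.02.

For a type-0 loop with proportional control, e_ss = 1/(1 + K_p·G(0)).
G(0) = 0.2113. Require 1/(1 + K_p·0.2113) = 0.02, so 1 + 0.2113·K_p = 50.
K_p = (50 − 1)/0.2113 = 232.

K_p = 232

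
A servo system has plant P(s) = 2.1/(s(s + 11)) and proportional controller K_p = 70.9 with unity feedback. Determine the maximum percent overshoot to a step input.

From 1 + K_pP(s) = 0: s² + 11s + 148.9 = 0 ⇒ ω_n = 12.2, ζ = 0.4507.
%OS = 100·exp(−πζ/√(1−ζ²)) = 100·exp(−π·0.4507/√0.7968) = 20.5%.

20.5%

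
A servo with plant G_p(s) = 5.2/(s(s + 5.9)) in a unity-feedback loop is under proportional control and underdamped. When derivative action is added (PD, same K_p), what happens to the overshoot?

With PD the characteristic equation becomes s² + (a + K·K_d)s + K·K_p = 0; the damping term grows, ζ rises, overshoot falls.

decrease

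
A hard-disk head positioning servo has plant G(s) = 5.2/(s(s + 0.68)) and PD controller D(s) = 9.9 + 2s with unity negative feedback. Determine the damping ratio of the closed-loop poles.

ζ = 0.772

Forward path: (9.9 + 2s)·5.2/(s(s+0.68)). The closed-loop characteristic equation is s² + (0.68 + 5.2·2)s + 5.2·9.9 = 0.
That is s² + 11.08s + 51.48 = 0, so ω_n = 7.175 rad/s and ζ = 11.08/(2·7.175) = 0.7721.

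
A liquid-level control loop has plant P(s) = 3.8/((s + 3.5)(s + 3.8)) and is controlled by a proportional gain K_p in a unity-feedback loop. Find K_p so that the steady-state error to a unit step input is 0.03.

Steady-state error for a unit step on this type-0 loop is 1/(1 + K_p·P(0)).
P(0) = 0.2857. Require 1/(1 + K_p·0.2857) = 0.03, so 1 + 0.2857·K_p = 33.33.
K_p = (33.33 − 1)/0.2857 = 113.

K_p = 113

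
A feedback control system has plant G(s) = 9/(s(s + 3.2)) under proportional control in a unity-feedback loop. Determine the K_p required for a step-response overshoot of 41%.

From %OS = 100·exp(−πζ/√(1−ζ²)) = 41%, ζ = −ln(0.41)/√(π²+ln²(0.41)) = 0.273.
Characteristic equation s² + 3.2s + 9K_p = 0 gives ζ = 3.2/(2√(9K_p)).
Setting ζ = 0.273: √(9K_p) = 3.2/(2·0.273) = 5.86, so K_p = 34.34/9 = 3.82.

K_p = 3.82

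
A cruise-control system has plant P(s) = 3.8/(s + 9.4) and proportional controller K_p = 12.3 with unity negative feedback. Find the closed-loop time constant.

Closed-loop transfer function: T(s) = K_p·P(s)/(1 + K_p·P(s)) = 46.74/(s + 9.4 + 46.74) = 46.74/(s + 56.14).
Time constant τ = 1/56.14 = 0.0178 s.

τ = 0.0178 s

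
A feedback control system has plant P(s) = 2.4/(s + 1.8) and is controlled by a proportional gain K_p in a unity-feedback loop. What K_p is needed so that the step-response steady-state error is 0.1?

K_p = 6.75

The loop is type 0, so e_ss(step) = 1/(1 + K_pos) with K_pos = K_p·P(0).
P(0) = 1.333. Require 1/(1 + K_p·1.333) = 0.1, so 1 + 1.333·K_p = 10.
K_p = (10 − 1)/1.333 = 6.75.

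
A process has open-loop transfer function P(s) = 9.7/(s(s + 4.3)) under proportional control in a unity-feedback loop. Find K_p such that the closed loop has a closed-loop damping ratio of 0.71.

Closed-loop characteristic equation: s² + 4.3s + K_p·9.7 = 0.
So ω_n = √(9.7K_p) and 2ζω_n = 4.3, giving ζ = 4.3/(2√(9.7K_p)).
Setting ζ = 0.71: √(9.7K_p) = 4.3/(2·0.71) = 3.028, so K_p = 9.17/9.7 = 0.945.

K_p = 0.945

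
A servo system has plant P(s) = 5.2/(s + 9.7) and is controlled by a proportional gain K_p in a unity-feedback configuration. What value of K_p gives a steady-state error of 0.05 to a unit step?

Steady-state error for a unit step on this type-0 loop is 1/(1 + K_p·P(0)).
P(0) = 0.5361. Require 1/(1 + K_p·0.5361) = 0.05, so 1 + 0.5361·K_p = 20.
K_p = (20 − 1)/0.5361 = 35.4.

K_p = 35.4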